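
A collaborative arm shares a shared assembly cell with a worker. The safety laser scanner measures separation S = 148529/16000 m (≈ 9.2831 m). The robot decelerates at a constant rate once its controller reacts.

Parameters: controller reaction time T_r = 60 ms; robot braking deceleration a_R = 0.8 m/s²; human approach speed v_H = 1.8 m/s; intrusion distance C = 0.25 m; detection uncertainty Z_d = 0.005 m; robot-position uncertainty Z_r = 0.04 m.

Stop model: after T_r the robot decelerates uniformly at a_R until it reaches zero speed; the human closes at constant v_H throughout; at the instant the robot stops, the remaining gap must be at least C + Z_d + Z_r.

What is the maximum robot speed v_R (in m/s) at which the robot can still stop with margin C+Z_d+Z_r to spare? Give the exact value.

collect terms ⇒ (5/8)·v_R² + (231/100)·v_R + (-142081/16000) = 0
  disc = (231/100)² − 4·(5/8)·(-142081/16000) = 4405801/160000 ; √disc = 2099/400
  v_R = (−(231/100) + 2099/400) / (2·(5/8)) = 47/20 m/s
check:
braking lasts T_s = (47/20)/(4/5) = 2.9375 s
reaction-phase robot travel = 2.3500·0.0600 = 0.1410 m
braking distance = 2.3500²/(2·0.8000) = 3.4516 m
person approaches 1.8000·(0.0600+2.9375) = 5.3955 m
C+Z_d+Z_r = 0.2500+0.0050+0.0400 = 0.2950 m
sum ≈ 0.1410+3.4516+5.3955+0.2950 ≈ 9.2831 m = S ✓

v_R_max = 47/20 m/s = 2.3500 m/s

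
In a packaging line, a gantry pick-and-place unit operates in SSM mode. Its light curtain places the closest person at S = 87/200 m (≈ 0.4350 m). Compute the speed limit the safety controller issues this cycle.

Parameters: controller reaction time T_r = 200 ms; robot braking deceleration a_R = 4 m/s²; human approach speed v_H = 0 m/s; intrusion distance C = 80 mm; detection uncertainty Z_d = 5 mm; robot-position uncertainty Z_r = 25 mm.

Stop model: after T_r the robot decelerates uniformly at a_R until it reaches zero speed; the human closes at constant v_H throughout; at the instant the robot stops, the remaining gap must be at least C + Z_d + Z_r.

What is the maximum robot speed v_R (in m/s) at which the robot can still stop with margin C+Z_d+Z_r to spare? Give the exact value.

v_R_max = 1 m/s = 1.0000 m/s

collect terms ⇒ (1/8)·v_R² + (1/5)·v_R + (-13/40) = 0
  disc = (1/5)² − 4·(1/8)·(-13/40) = 81/400 ; √disc = 9/20
  v_R = (−(1/5) + 9/20) / (2·(1/8)) = 1 m/s
check:
braking lasts T_s = 1/4 = 0.2500 s
robot covers v_R·T_r = 1.0000·0.2000 = 0.2000 m before braking
robot covers 1.0000·0.2500 − ½·4.0000·0.2500² = 0.1250 m while stopping
human closes 0.0000·0.4500 = 0.0000 m
residual clearance needed = 0.0800+0.0050+0.0250 = 0.1100 m
sum ≈ 0.2000+0.1250+0.0000+0.1100 ≈ 0.4350 m = S ✓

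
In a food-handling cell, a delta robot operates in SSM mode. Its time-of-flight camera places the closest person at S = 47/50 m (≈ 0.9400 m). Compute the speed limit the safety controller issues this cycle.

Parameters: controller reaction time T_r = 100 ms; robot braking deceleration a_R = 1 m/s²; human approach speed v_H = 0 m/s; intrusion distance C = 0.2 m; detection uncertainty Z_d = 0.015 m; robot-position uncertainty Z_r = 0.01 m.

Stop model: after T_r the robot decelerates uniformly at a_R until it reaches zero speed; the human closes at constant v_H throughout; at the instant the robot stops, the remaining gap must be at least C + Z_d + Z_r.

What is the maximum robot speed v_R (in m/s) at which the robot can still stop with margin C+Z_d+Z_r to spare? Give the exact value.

at the boundary: (1/2)·v² + (1/10)·v + (-143/200) = 0
  disc = (1/10)² − 4·(1/2)·(-143/200) = 36/25 ; √disc = 6/5
  v_R = (−(1/10) + 6/5) / (2·(1/2)) = 11/10 m/s
check:
stop time T_s = (11/10)/1 = 1.1000 s
reaction-phase robot travel = 1.1000·0.1000 = 0.1100 m
robot covers 1.1000·1.1000 − ½·1.0000·1.1000² = 0.6050 m while stopping
human closes 0.0000·1.2000 = 0.0000 m
margins: 0.2000+0.0150+0.0100 = 0.2250 m
sum ≈ 0.1100+0.6050+0.0000+0.2250 ≈ 0.9400 m = S ✓

v_R_max = 11/10 m/s = 1.1000 m/s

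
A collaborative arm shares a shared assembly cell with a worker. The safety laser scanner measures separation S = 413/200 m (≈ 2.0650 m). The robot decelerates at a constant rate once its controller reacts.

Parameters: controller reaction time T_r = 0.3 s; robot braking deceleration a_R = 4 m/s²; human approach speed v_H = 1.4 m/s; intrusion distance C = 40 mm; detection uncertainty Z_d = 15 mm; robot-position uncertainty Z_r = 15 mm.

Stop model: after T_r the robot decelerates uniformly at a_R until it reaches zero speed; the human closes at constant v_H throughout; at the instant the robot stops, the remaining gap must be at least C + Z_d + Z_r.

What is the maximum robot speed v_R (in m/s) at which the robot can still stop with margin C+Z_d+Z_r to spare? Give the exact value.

collect terms ⇒ (1/8)·v_R² + (13/20)·v_R + (-63/40) = 0
  disc = (13/20)² − 4·(1/8)·(-63/40) = 121/100 ; √disc = 11/10
  v_R = (−(13/20) + 11/10) / (2·(1/8)) = 9/5 m/s
check:
T_s = v_R/a_R = (9/5)/4 = 0.4500 s
robot in T_r: 1.8000·0.3000 = 0.5400 m
robot covers 1.8000·0.4500 − ½·4.0000·0.4500² = 0.4050 m while stopping
human over T_r+T_s: 1.4000·(0.3000+0.4500) = 1.0500 m
margins: 0.0400+0.0150+0.0150 = 0.0700 m
sum ≈ 0.5400+0.4050+1.0500+0.0700 ≈ 2.0650 m = S ✓

v_R_max = 9/5 m/s = 1.8000 m/s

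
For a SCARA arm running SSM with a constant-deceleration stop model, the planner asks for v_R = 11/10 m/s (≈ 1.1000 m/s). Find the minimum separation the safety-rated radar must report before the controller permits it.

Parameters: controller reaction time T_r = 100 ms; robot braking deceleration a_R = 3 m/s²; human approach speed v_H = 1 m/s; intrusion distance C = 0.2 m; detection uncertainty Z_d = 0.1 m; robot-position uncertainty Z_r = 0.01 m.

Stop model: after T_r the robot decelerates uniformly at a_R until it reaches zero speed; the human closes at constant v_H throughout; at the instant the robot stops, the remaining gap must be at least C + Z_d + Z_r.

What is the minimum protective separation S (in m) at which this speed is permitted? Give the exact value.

braking lasts T_s = (11/10)/3 = 0.3667 s
robot in T_r: 1.1000·0.1000 = 0.1100 m
braking distance = 1.1000²/(2·3.0000) = 0.2017 m
person approaches 1.0000·(0.1000+0.3667) = 0.4667 m
margins: 0.2000+0.1000+0.0100 = 0.3100 m
S_min ≈ 0.1100+0.2017+0.4667+0.3100  ⇒  S_min = 653/600 m

S_min = 653/600 m = 1.0883 m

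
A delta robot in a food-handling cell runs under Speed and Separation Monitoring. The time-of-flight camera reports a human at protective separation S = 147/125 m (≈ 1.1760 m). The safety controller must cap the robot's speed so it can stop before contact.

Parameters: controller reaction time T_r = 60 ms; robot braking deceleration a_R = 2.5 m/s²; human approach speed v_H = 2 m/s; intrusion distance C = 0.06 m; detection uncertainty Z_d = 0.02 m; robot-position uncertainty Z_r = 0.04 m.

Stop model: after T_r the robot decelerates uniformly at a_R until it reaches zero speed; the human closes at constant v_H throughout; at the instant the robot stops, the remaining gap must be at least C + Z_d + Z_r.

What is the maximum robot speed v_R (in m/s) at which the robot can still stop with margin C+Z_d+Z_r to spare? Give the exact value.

quadratic (1/5)·v² + (43/50)·v + (-117/125) = 0
  disc = (43/50)² − 4·(1/5)·(-117/125) = 3721/2500 ; √disc = 61/50
  v_R = (−(43/50) + 61/50) / (2·(1/5)) = 9/10 m/s
check:
T_s = v_R/a_R = (9/10)/(5/2) = 0.3600 s
reaction-phase robot travel = 0.9000·0.0600 = 0.0540 m
braking distance = 0.9000²/(2·2.5000) = 0.1620 m
person approaches 2.0000·(0.0600+0.3600) = 0.8400 m
residual clearance needed = 0.0600+0.0200+0.0400 = 0.1200 m
sum ≈ 0.0540+0.1620+0.8400+0.1200 ≈ 1.1760 m = S ✓

v_R_max = 9/10 m/s = 0.9000 m/s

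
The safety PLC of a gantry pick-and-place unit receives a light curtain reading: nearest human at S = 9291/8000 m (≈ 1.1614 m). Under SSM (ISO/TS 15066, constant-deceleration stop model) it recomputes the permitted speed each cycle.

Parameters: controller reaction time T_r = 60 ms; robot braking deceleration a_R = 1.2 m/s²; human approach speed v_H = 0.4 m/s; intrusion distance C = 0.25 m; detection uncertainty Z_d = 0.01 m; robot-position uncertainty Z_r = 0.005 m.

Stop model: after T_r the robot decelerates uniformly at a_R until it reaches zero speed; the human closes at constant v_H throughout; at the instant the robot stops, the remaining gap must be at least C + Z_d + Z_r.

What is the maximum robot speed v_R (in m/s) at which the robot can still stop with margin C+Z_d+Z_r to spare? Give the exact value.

collect terms ⇒ (5/12)·v_R² + (59/150)·v_R + (-6979/8000) = 0
  disc = (59/150)² − 4·(5/12)·(-6979/8000) = 579121/360000 ; √disc = 761/600
  v_R = (−(59/150) + 761/600) / (2·(5/12)) = 21/20 m/s
check:
stop time T_s = (21/20)/(6/5) = 0.8750 s
reaction-phase robot travel = 1.0500·0.0600 = 0.0630 m
braking distance = 1.0500²/(2·1.2000) = 0.4594 m
human closes 0.4000·0.9350 = 0.3740 m
margins: 0.2500+0.0100+0.0050 = 0.2650 m
sum ≈ 0.0630+0.4594+0.3740+0.2650 ≈ 1.1614 m = S ✓

v_R_max = 21/20 m/s = 1.0500 m/s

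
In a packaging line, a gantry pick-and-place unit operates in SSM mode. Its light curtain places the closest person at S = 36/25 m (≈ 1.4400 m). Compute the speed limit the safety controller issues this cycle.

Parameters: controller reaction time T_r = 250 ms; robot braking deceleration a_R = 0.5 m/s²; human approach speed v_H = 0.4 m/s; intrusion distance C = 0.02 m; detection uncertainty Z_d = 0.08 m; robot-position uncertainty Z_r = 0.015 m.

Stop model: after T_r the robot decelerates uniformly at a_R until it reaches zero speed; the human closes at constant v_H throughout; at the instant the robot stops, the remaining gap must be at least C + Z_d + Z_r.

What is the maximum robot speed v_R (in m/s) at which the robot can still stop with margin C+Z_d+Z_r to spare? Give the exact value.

v_R_max = 7/10 m/s = 0.7000 m/s

quadratic (1)·v² + (21/20)·v + (-49/40) = 0
  disc = (21/20)² − 4·(1)·(-49/40) = 2401/400 ; √disc = 49/20
  v_R = (−(21/20) + 49/20) / (2·(1)) = 7/10 m/s
check:
braking lasts T_s = (7/10)/(1/2) = 1.4000 s
robot in T_r: 0.7000·0.2500 = 0.1750 m
braking distance = 0.7000²/(2·0.5000) = 0.4900 m
person approaches 0.4000·(0.2500+1.4000) = 0.6600 m
margins: 0.0200+0.0800+0.0150 = 0.1150 m
sum ≈ 0.1750+0.4900+0.6600+0.1150 ≈ 1.4400 m = S ✓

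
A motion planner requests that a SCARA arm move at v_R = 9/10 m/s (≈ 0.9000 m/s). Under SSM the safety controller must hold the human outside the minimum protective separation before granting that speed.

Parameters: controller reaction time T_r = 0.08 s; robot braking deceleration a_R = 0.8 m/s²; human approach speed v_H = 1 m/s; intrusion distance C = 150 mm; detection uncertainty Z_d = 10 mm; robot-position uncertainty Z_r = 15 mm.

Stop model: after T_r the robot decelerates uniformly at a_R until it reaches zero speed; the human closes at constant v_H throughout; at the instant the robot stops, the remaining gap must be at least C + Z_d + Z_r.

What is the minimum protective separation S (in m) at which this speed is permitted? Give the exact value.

S_min = 7833/4000 m = 1.9583 m

stop time T_s = (9/10)/(4/5) = 1.1250 s
robot in T_r: 0.9000·0.0800 = 0.0720 m
robot under decel: 0.9000²/(2·0.8000) = 0.5062 m
human closes 1.0000·1.2050 = 1.2050 m
margins: 0.1500+0.0100+0.0150 = 0.1750 m
S_min ≈ 0.0720+0.5062+1.2050+0.1750  ⇒  S_min = 7833/4000 m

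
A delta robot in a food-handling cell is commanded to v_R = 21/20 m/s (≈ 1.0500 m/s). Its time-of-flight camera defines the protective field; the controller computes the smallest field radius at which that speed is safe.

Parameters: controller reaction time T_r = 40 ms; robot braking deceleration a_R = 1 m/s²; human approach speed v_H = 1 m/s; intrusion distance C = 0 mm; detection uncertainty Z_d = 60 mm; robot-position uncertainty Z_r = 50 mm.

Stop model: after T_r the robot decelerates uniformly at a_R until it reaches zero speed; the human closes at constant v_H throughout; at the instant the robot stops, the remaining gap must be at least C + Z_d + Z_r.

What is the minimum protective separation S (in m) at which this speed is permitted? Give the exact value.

S_min = 7173/4000 m = 1.7933 m

braking lasts T_s = (21/20)/1 = 1.0500 s
robot covers v_R·T_r = 1.0500·0.0400 = 0.0420 m before braking
robot covers 1.0500·1.0500 − ½·1.0000·1.0500² = 0.5513 m while stopping
human over T_r+T_s: 1.0000·(0.0400+1.0500) = 1.0900 m
residual clearance needed = 0.0000+0.0600+0.0500 = 0.1100 m
S_min ≈ 0.0420+0.5513+1.0900+0.1100  ⇒  S_min = 7173/4000 m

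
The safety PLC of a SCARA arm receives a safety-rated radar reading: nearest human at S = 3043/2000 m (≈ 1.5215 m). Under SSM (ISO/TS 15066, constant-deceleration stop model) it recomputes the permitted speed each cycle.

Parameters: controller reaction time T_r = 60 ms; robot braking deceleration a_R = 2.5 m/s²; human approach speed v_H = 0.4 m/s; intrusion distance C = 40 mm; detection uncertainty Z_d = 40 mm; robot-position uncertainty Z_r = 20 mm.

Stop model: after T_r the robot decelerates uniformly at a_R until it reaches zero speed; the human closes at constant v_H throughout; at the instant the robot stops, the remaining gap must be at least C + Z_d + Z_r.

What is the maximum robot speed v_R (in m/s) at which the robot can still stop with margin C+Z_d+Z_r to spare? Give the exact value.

quadratic (1/5)·v² + (11/50)·v + (-559/400) = 0
  disc = (11/50)² − 4·(1/5)·(-559/400) = 729/625 ; √disc = 27/25
  v_R = (−(11/50) + 27/25) / (2·(1/5)) = 43/20 m/s
check:
T_s = v_R/a_R = (43/20)/(5/2) = 0.8600 s
reaction-phase robot travel = 2.1500·0.0600 = 0.1290 m
braking distance = 2.1500²/(2·2.5000) = 0.9245 m
human closes 0.4000·0.9200 = 0.3680 m
residual clearance needed = 0.0400+0.0400+0.0200 = 0.1000 m
sum ≈ 0.1290+0.9245+0.3680+0.1000 ≈ 1.5215 m = S ✓

v_R_max = 43/20 m/s = 2.1500 m/s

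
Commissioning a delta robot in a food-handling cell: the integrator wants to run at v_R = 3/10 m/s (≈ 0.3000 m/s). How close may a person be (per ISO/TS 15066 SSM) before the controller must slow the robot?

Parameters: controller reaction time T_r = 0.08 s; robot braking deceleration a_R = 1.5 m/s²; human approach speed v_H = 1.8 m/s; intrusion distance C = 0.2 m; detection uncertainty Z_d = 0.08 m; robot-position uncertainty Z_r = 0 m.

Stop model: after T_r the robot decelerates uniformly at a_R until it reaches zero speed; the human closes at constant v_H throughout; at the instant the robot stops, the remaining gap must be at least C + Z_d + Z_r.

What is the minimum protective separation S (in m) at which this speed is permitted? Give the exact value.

S_min = 419/500 m = 0.8380 m

T_s = v_R/a_R = (3/10)/(3/2) = 0.2000 s
reaction-phase robot travel = 0.3000·0.0800 = 0.0240 m
braking distance = 0.3000²/(2·1.5000) = 0.0300 m
person approaches 1.8000·(0.0800+0.2000) = 0.5040 m
margins: 0.2000+0.0800+0.0000 = 0.2800 m
S_min ≈ 0.0240+0.0300+0.5040+0.2800  ⇒  S_min = 419/500 m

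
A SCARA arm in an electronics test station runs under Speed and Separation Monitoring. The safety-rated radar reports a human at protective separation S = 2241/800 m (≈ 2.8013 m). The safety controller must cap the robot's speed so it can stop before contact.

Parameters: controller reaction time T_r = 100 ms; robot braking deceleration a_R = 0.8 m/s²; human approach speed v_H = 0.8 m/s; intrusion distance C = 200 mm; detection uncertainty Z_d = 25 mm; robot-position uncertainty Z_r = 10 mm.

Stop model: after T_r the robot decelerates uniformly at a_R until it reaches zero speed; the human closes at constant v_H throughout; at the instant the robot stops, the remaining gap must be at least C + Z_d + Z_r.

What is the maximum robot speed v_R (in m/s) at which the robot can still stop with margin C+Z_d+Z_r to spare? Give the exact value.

at the boundary: (5/8)·v² + (11/10)·v + (-1989/800) = 0
  disc = (11/10)² − 4·(5/8)·(-1989/800) = 11881/1600 ; √disc = 109/40
  v_R = (−(11/10) + 109/40) / (2·(5/8)) = 13/10 m/s
check:
stop time T_s = (13/10)/(4/5) = 1.6250 s
robot in T_r: 1.3000·0.1000 = 0.1300 m
robot covers 1.3000·1.6250 − ½·0.8000·1.6250² = 1.0562 m while stopping
human over T_r+T_s: 0.8000·(0.1000+1.6250) = 1.3800 m
residual clearance needed = 0.2000+0.0250+0.0100 = 0.2350 m
sum ≈ 0.1300+1.0562+1.3800+0.2350 ≈ 2.8013 m = S ✓

v_R_max = 13/10 m/s = 1.3000 m/s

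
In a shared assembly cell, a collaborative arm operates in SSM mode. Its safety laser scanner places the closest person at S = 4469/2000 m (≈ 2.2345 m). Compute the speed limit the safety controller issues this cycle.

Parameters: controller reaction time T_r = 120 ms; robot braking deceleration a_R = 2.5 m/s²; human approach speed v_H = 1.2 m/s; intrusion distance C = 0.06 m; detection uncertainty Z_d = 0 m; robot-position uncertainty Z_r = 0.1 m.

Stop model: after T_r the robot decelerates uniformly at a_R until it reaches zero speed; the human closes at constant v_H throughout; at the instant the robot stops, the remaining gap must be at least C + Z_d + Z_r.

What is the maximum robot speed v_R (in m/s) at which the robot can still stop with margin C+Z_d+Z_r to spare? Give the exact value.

quadratic (1/5)·v² + (3/5)·v + (-3861/2000) = 0
  disc = (3/5)² − 4·(1/5)·(-3861/2000) = 4761/2500 ; √disc = 69/50
  v_R = (−(3/5) + 69/50) / (2·(1/5)) = 39/20 m/s
check:
stop time T_s = (39/20)/(5/2) = 0.7800 s
robot covers v_R·T_r = 1.9500·0.1200 = 0.2340 m before braking
braking distance = 1.9500²/(2·2.5000) = 0.7605 m
person approaches 1.2000·(0.1200+0.7800) = 1.0800 m
C+Z_d+Z_r = 0.0600+0.0000+0.1000 = 0.1600 m
sum ≈ 0.2340+0.7605+1.0800+0.1600 ≈ 2.2345 m = S ✓

v_R_max = 39/20 m/s = 1.9500 m/s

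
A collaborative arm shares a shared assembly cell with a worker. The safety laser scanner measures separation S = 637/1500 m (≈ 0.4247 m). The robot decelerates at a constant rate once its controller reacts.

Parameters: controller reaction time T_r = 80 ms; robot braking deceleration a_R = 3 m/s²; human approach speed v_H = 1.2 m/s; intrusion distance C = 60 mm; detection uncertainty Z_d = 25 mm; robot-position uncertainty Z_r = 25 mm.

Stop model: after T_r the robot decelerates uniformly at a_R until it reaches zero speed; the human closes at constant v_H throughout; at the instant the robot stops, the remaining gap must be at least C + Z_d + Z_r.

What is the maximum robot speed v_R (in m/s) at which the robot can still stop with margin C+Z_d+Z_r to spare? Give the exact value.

collect terms ⇒ (1/6)·v_R² + (12/25)·v_R + (-82/375) = 0
  disc = (12/25)² − 4·(1/6)·(-82/375) = 2116/5625 ; √disc = 46/75
  v_R = (−(12/25) + 46/75) / (2·(1/6)) = 2/5 m/s
check:
T_s = v_R/a_R = (2/5)/3 = 0.1333 s
robot covers v_R·T_r = 0.4000·0.0800 = 0.0320 m before braking
robot covers 0.4000·0.1333 − ½·3.0000·0.1333² = 0.0267 m while stopping
human over T_r+T_s: 1.2000·(0.0800+0.1333) = 0.2560 m
C+Z_d+Z_r = 0.0600+0.0250+0.0250 = 0.1100 m
sum ≈ 0.0320+0.0267+0.2560+0.1100 ≈ 0.4247 m = S ✓

v_R_max = 2/5 m/s = 0.4000 m/s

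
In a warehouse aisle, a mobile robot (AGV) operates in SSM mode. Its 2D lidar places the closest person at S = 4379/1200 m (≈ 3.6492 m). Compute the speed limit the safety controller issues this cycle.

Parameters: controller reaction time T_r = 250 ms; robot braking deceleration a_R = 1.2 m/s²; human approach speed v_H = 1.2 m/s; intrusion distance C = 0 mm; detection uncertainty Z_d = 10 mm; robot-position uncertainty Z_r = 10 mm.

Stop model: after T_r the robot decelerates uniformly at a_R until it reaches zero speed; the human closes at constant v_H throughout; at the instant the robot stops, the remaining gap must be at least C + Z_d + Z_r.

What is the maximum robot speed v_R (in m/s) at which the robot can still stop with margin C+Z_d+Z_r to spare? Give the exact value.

quadratic (5/12)·v² + (5/4)·v + (-799/240) = 0
  disc = (5/4)² − 4·(5/12)·(-799/240) = 64/9 ; √disc = 8/3
  v_R = (−(5/4) + 8/3) / (2·(5/12)) = 17/10 m/s
check:
T_s = v_R/a_R = (17/10)/(6/5) = 1.4167 s
reaction-phase robot travel = 1.7000·0.2500 = 0.4250 m
robot under decel: 1.7000²/(2·1.2000) = 1.2042 m
person approaches 1.2000·(0.2500+1.4167) = 2.0000 m
C+Z_d+Z_r = 0.0000+0.0100+0.0100 = 0.0200 m
sum ≈ 0.4250+1.2042+2.0000+0.0200 ≈ 3.6492 m = S ✓

v_R_max = 17/10 m/s = 1.7000 m/s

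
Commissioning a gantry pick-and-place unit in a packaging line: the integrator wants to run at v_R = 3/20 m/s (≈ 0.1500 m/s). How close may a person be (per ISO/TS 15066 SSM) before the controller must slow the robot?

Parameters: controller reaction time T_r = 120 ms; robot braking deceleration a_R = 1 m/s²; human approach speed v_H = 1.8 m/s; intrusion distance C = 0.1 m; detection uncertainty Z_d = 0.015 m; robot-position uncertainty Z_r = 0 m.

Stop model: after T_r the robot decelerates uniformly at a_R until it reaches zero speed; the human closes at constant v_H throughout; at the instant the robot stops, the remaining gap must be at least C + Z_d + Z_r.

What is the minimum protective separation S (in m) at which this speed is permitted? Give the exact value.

S_min = 2521/4000 m = 0.6302 m

T_s = v_R/a_R = (3/20)/1 = 0.1500 s
reaction-phase robot travel = 0.1500·0.1200 = 0.0180 m
robot covers 0.1500·0.1500 − ½·1.0000·0.1500² = 0.0112 m while stopping
human over T_r+T_s: 1.8000·(0.1200+0.1500) = 0.4860 m
margins: 0.1000+0.0150+0.0000 = 0.1150 m
S_min ≈ 0.0180+0.0112+0.4860+0.1150  ⇒  S_min = 2521/4000 m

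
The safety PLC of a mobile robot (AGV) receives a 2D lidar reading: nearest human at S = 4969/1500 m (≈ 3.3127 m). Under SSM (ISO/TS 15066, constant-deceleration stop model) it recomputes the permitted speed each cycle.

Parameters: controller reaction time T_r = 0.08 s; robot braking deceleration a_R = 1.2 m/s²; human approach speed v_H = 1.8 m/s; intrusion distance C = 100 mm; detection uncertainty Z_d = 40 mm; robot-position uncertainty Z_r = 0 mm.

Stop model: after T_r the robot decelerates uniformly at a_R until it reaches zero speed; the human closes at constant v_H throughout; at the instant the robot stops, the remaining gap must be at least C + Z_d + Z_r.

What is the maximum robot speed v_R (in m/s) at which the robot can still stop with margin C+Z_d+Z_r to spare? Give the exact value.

collect terms ⇒ (5/12)·v_R² + (79/50)·v_R + (-4543/1500) = 0
  disc = (79/50)² − 4·(5/12)·(-4543/1500) = 42436/5625 ; √disc = 206/75
  v_R = (−(79/50) + 206/75) / (2·(5/12)) = 7/5 m/s
check:
T_s = v_R/a_R = (7/5)/(6/5) = 1.1667 s
robot in T_r: 1.4000·0.0800 = 0.1120 m
robot covers 1.4000·1.1667 − ½·1.2000·1.1667² = 0.8167 m while stopping
person approaches 1.8000·(0.0800+1.1667) = 2.2440 m
residual clearance needed = 0.1000+0.0400+0.0000 = 0.1400 m
sum ≈ 0.1120+0.8167+2.2440+0.1400 ≈ 3.3127 m = S ✓

v_R_max = 7/5 m/s = 1.4000 m/s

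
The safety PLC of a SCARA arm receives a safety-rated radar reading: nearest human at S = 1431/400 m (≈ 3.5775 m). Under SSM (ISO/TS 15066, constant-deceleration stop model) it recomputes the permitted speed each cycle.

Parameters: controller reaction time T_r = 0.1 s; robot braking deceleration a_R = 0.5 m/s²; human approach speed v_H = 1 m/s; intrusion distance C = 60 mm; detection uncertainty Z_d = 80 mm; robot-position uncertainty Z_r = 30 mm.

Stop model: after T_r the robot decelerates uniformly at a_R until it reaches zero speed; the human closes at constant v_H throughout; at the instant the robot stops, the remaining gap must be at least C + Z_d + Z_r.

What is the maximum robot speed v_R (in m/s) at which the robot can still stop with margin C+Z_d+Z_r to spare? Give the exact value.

at the boundary: (1)·v² + (21/10)·v + (-1323/400) = 0
  disc = (21/10)² − 4·(1)·(-1323/400) = 441/25 ; √disc = 21/5
  v_R = (−(21/10) + 21/5) / (2·(1)) = 21/20 m/s
check:
stop time T_s = (21/20)/(1/2) = 2.1000 s
robot covers v_R·T_r = 1.0500·0.1000 = 0.1050 m before braking
robot under decel: 1.0500²/(2·0.5000) = 1.1025 m
human closes 1.0000·2.2000 = 2.2000 m
margins: 0.0600+0.0800+0.0300 = 0.1700 m
sum ≈ 0.1050+1.1025+2.2000+0.1700 ≈ 3.5775 m = S ✓

v_R_max = 21/20 m/s = 1.0500 m/s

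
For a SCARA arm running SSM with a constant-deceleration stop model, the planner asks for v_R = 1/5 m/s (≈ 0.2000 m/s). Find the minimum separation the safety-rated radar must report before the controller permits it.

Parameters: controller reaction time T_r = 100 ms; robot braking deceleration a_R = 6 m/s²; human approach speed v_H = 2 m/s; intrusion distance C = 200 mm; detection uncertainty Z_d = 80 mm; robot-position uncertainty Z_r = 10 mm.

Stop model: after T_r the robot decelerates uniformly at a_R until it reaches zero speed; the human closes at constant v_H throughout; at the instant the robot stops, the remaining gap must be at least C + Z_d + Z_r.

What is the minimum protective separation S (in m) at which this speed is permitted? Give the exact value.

stop time T_s = (1/5)/6 = 0.0333 s
robot in T_r: 0.2000·0.1000 = 0.0200 m
robot covers 0.2000·0.0333 − ½·6.0000·0.0333² = 0.0033 m while stopping
person approaches 2.0000·(0.1000+0.0333) = 0.2667 m
residual clearance needed = 0.2000+0.0800+0.0100 = 0.2900 m
S_min ≈ 0.0200+0.0033+0.2667+0.2900  ⇒  S_min = 29/50 m

S_min = 29/50 m = 0.5800 m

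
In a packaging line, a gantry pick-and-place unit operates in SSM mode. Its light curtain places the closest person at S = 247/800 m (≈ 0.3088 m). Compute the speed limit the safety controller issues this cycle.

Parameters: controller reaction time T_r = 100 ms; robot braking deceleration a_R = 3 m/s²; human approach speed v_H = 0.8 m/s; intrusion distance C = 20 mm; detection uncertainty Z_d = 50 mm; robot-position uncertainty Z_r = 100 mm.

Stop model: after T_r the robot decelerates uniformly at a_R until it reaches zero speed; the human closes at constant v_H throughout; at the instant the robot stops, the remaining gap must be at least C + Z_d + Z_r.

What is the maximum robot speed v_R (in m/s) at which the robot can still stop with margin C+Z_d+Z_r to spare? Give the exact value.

v_R_max = 3/20 m/s = 0.1500 m/s

quadratic (1/6)·v² + (11/30)·v + (-47/800) = 0
  disc = (11/30)² − 4·(1/6)·(-47/800) = 25/144 ; √disc = 5/12
  v_R = (−(11/30) + 5/12) / (2·(1/6)) = 3/20 m/s
check:
stop time T_s = (3/20)/3 = 0.0500 s
reaction-phase robot travel = 0.1500·0.1000 = 0.0150 m
robot covers 0.1500·0.0500 − ½·3.0000·0.0500² = 0.0037 m while stopping
person approaches 0.8000·(0.1000+0.0500) = 0.1200 m
residual clearance needed = 0.0200+0.0500+0.1000 = 0.1700 m
sum ≈ 0.0150+0.0037+0.1200+0.1700 ≈ 0.3088 m = S ✓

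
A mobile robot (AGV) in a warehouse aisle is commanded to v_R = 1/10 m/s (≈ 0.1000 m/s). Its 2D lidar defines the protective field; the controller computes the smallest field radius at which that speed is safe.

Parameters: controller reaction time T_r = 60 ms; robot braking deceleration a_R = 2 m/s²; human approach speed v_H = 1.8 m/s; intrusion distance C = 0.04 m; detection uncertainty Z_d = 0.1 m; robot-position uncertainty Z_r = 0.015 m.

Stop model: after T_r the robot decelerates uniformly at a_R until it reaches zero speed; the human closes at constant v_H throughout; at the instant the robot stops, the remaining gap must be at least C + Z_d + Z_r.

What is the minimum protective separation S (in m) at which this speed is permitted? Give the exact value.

S_min = 723/2000 m = 0.3615 m

T_s = v_R/a_R = (1/10)/2 = 0.0500 s
robot covers v_R·T_r = 0.1000·0.0600 = 0.0060 m before braking
braking distance = 0.1000²/(2·2.0000) = 0.0025 m
human over T_r+T_s: 1.8000·(0.0600+0.0500) = 0.1980 m
C+Z_d+Z_r = 0.0400+0.1000+0.0150 = 0.1550 m
S_min ≈ 0.0060+0.0025+0.1980+0.1550  ⇒  S_min = 723/2000 m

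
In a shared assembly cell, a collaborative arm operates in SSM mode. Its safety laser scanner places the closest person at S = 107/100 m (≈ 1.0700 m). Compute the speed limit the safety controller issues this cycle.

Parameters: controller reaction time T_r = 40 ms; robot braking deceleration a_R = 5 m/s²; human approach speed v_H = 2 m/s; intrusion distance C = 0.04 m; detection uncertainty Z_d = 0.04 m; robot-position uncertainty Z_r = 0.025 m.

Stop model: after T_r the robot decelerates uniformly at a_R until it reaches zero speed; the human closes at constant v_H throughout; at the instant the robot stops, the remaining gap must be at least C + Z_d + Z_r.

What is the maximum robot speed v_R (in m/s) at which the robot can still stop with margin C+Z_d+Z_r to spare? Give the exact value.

collect terms ⇒ (1/10)·v_R² + (11/25)·v_R + (-177/200) = 0
  disc = (11/25)² − 4·(1/10)·(-177/200) = 1369/2500 ; √disc = 37/50
  v_R = (−(11/25) + 37/50) / (2·(1/10)) = 3/2 m/s
check:
stop time T_s = (3/2)/5 = 0.3000 s
reaction-phase robot travel = 1.5000·0.0400 = 0.0600 m
robot covers 1.5000·0.3000 − ½·5.0000·0.3000² = 0.2250 m while stopping
person approaches 2.0000·(0.0400+0.3000) = 0.6800 m
C+Z_d+Z_r = 0.0400+0.0400+0.0250 = 0.1050 m
sum ≈ 0.0600+0.2250+0.6800+0.1050 ≈ 1.0700 m = S ✓

v_R_max = 3/2 m/s = 1.5000 m/s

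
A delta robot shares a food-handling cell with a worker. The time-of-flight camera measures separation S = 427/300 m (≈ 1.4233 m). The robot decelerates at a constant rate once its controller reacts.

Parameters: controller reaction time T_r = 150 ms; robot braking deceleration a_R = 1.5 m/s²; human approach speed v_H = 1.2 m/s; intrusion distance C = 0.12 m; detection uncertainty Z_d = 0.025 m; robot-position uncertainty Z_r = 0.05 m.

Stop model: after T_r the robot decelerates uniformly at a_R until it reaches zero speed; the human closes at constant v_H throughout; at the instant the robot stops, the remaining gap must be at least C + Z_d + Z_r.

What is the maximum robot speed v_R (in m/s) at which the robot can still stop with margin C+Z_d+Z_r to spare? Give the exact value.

at the boundary: (1/3)·v² + (19/20)·v + (-629/600) = 0
  disc = (19/20)² − 4·(1/3)·(-629/600) = 8281/3600 ; √disc = 91/60
  v_R = (−(19/20) + 91/60) / (2·(1/3)) = 17/20 m/s
check:
T_s = v_R/a_R = (17/20)/(3/2) = 0.5667 s
robot in T_r: 0.8500·0.1500 = 0.1275 m
robot under decel: 0.8500²/(2·1.5000) = 0.2408 m
human closes 1.2000·0.7167 = 0.8600 m
C+Z_d+Z_r = 0.1200+0.0250+0.0500 = 0.1950 m
sum ≈ 0.1275+0.2408+0.8600+0.1950 ≈ 1.4233 m = S ✓

v_R_max = 17/20 m/s = 0.8500 m/s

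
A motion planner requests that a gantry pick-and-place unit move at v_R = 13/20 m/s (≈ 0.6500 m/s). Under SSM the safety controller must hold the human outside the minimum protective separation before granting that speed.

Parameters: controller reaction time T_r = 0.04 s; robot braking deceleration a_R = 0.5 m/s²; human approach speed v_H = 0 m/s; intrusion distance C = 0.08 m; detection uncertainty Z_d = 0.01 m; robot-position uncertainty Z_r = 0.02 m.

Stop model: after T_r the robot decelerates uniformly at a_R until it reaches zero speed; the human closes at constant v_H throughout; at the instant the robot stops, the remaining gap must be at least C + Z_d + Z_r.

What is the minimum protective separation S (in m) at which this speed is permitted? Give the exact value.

S_min = 1117/2000 m = 0.5585 m

T_s = v_R/a_R = (13/20)/(1/2) = 1.3000 s
robot covers v_R·T_r = 0.6500·0.0400 = 0.0260 m before braking
robot covers 0.6500·1.3000 − ½·0.5000·1.3000² = 0.4225 m while stopping
human over T_r+T_s: 0.0000·(0.0400+1.3000) = 0.0000 m
residual clearance needed = 0.0800+0.0100+0.0200 = 0.1100 m
S_min ≈ 0.0260+0.4225+0.0000+0.1100  ⇒  S_min = 1117/2000 m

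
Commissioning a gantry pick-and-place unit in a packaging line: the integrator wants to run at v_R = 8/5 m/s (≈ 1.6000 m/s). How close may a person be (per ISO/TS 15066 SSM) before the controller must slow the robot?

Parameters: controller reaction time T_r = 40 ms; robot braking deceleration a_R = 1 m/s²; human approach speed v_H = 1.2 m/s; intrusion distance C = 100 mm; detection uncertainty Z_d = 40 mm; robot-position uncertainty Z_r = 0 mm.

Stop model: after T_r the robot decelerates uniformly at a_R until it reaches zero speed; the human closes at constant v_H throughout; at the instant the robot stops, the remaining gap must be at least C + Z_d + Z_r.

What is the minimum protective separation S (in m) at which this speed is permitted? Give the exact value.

T_s = v_R/a_R = (8/5)/1 = 1.6000 s
robot in T_r: 1.6000·0.0400 = 0.0640 m
braking distance = 1.6000²/(2·1.0000) = 1.2800 m
human over T_r+T_s: 1.2000·(0.0400+1.6000) = 1.9680 m
margins: 0.1000+0.0400+0.0000 = 0.1400 m
S_min ≈ 0.0640+1.2800+1.9680+0.1400  ⇒  S_min = 863/250 m

S_min = 863/250 m = 3.4520 m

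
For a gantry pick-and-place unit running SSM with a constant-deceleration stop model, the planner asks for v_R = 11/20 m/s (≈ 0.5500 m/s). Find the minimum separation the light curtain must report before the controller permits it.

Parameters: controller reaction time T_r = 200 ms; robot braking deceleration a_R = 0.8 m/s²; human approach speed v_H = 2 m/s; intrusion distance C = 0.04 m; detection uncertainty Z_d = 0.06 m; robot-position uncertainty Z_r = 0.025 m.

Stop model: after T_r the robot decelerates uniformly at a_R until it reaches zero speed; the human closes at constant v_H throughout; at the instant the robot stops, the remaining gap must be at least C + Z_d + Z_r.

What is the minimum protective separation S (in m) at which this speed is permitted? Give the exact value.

stop time T_s = (11/20)/(4/5) = 0.6875 s
reaction-phase robot travel = 0.5500·0.2000 = 0.1100 m
robot covers 0.5500·0.6875 − ½·0.8000·0.6875² = 0.1891 m while stopping
person approaches 2.0000·(0.2000+0.6875) = 1.7750 m
margins: 0.0400+0.0600+0.0250 = 0.1250 m
S_min ≈ 0.1100+0.1891+1.7750+0.1250  ⇒  S_min = 7037/3200 m

S_min = 7037/3200 m = 2.1991 m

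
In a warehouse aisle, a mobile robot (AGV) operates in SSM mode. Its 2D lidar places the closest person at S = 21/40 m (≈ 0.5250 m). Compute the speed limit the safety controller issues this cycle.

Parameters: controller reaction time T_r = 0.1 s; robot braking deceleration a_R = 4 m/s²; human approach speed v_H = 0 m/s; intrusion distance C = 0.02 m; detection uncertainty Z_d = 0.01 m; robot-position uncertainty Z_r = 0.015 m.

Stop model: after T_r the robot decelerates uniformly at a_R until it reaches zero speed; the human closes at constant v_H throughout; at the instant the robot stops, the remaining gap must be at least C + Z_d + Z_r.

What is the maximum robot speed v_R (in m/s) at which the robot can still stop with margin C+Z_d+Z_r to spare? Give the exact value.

v_R_max = 8/5 m/s = 1.6000 m/s

quadratic (1/8)·v² + (1/10)·v + (-12/25) = 0
  disc = (1/10)² − 4·(1/8)·(-12/25) = 1/4 ; √disc = 1/2
  v_R = (−(1/10) + 1/2) / (2·(1/8)) = 8/5 m/s
check:
stop time T_s = (8/5)/4 = 0.4000 s
reaction-phase robot travel = 1.6000·0.1000 = 0.1600 m
robot under decel: 1.6000²/(2·4.0000) = 0.3200 m
person approaches 0.0000·(0.1000+0.4000) = 0.0000 m
margins: 0.0200+0.0100+0.0150 = 0.0450 m
sum ≈ 0.1600+0.3200+0.0000+0.0450 ≈ 0.5250 m = S ✓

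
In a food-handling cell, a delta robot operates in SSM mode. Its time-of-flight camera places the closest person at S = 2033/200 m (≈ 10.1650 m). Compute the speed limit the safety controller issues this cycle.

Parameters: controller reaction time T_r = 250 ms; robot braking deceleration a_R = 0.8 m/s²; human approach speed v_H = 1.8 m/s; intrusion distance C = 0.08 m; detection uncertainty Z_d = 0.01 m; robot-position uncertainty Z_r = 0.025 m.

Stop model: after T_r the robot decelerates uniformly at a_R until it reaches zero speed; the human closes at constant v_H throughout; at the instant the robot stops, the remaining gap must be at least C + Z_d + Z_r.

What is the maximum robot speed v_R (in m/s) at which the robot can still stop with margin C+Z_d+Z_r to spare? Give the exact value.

quadratic (5/8)·v² + (5/2)·v + (-48/5) = 0
  disc = (5/2)² − 4·(5/8)·(-48/5) = 121/4 ; √disc = 11/2
  v_R = (−(5/2) + 11/2) / (2·(5/8)) = 12/5 m/s
check:
T_s = v_R/a_R = (12/5)/(4/5) = 3.0000 s
robot in T_r: 2.4000·0.2500 = 0.6000 m
robot under decel: 2.4000²/(2·0.8000) = 3.6000 m
person approaches 1.8000·(0.2500+3.0000) = 5.8500 m
residual clearance needed = 0.0800+0.0100+0.0250 = 0.1150 m
sum ≈ 0.6000+3.6000+5.8500+0.1150 ≈ 10.1650 m = S ✓

v_R_max = 12/5 m/s = 2.4000 m/s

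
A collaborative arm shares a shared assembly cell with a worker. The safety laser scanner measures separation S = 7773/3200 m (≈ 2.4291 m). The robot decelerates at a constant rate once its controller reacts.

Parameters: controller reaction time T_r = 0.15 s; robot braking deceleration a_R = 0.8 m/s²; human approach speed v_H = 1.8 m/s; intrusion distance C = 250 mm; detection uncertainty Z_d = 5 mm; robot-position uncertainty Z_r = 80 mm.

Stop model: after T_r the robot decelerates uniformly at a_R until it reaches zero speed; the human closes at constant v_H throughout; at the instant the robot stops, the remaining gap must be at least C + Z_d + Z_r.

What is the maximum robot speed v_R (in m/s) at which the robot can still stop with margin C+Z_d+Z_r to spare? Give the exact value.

quadratic (5/8)·v² + (12/5)·v + (-5837/3200) = 0
  disc = (12/5)² − 4·(5/8)·(-5837/3200) = 66049/6400 ; √disc = 257/80
  v_R = (−(12/5) + 257/80) / (2·(5/8)) = 13/20 m/s
check:
braking lasts T_s = (13/20)/(4/5) = 0.8125 s
robot in T_r: 0.6500·0.1500 = 0.0975 m
robot under decel: 0.6500²/(2·0.8000) = 0.2641 m
human over T_r+T_s: 1.8000·(0.1500+0.8125) = 1.7325 m
residual clearance needed = 0.2500+0.0050+0.0800 = 0.3350 m
sum ≈ 0.0975+0.2641+1.7325+0.3350 ≈ 2.4291 m = S ✓

v_R_max = 13/20 m/s = 0.6500 m/s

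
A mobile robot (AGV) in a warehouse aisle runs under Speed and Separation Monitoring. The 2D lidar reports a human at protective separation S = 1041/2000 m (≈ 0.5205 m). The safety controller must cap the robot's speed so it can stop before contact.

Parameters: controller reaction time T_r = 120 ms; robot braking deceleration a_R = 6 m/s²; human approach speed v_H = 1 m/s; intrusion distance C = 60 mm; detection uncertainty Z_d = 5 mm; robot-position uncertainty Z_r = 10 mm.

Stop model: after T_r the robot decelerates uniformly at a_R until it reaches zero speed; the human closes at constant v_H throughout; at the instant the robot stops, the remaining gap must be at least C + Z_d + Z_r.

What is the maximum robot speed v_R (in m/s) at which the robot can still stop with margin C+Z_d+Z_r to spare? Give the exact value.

v_R_max = 9/10 m/s = 0.9000 m/s

collect terms ⇒ (1/12)·v_R² + (43/150)·v_R + (-651/2000) = 0
  disc = (43/150)² − 4·(1/12)·(-651/2000) = 17161/90000 ; √disc = 131/300
  v_R = (−(43/150) + 131/300) / (2·(1/12)) = 9/10 m/s
check:
T_s = v_R/a_R = (9/10)/6 = 0.1500 s
robot in T_r: 0.9000·0.1200 = 0.1080 m
robot under decel: 0.9000²/(2·6.0000) = 0.0675 m
person approaches 1.0000·(0.1200+0.1500) = 0.2700 m
margins: 0.0600+0.0050+0.0100 = 0.0750 m
sum ≈ 0.1080+0.0675+0.2700+0.0750 ≈ 0.5205 m = S ✓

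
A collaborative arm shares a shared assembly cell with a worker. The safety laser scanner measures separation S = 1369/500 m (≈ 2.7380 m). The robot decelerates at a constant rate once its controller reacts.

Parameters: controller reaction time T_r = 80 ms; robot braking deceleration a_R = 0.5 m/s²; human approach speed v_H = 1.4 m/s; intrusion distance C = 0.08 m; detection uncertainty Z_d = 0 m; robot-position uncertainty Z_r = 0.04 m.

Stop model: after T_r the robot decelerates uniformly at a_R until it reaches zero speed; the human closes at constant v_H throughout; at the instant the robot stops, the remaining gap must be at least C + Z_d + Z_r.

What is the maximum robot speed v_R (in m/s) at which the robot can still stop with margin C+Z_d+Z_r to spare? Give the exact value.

v_R_max = 7/10 m/s = 0.7000 m/s

collect terms ⇒ (1)·v_R² + (72/25)·v_R + (-1253/500) = 0
  disc = (72/25)² − 4·(1)·(-1253/500) = 11449/625 ; √disc = 107/25
  v_R = (−(72/25) + 107/25) / (2·(1)) = 7/10 m/s
check:
stop time T_s = (7/10)/(1/2) = 1.4000 s
reaction-phase robot travel = 0.7000·0.0800 = 0.0560 m
robot under decel: 0.7000²/(2·0.5000) = 0.4900 m
person approaches 1.4000·(0.0800+1.4000) = 2.0720 m
C+Z_d+Z_r = 0.0800+0.0000+0.0400 = 0.1200 m
sum ≈ 0.0560+0.4900+2.0720+0.1200 ≈ 2.7380 m = S ✓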